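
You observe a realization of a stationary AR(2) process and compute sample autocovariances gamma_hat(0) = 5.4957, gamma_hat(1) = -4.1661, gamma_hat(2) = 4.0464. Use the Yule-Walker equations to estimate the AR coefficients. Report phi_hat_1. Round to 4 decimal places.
\hat\phi_{1} = -0.4700

The Yule-Walker equations for an AR(p) process read, in matrix form,
  Gamma_p phi = r_p,   with   (Gamma_p)_{ij} = gamma(|i - j|),
                       (r_p)_i = gamma(i),   i,j = 1..p.
Substitute the sample gammas (Toeplitz matrix and right-hand side of size 2):
  Gamma_p = [[5.4957, -4.1661], [-4.1661, 5.4957]]
  r_p     = [-4.1661, 4.0464]
Written out:
  5.4957 phi_1 - 4.1661 phi_2 = -4.1661
  -4.1661 phi_1 + 5.4957 phi_2 = 4.0464
Solve by Cramer's rule:
  det = gamma(0)^2 - gamma(1)^2 = (5.4957)^2 - (-4.1661)^2 = 30.20271849 - 17.35638921 = 12.84632928
  phi_hat_1 = [gamma(1) gamma(0) - gamma(1) gamma(2)] / det = [(-4.1661)(5.4957) - (-4.1661)(4.0464)] / 12.84632928 = -6.03792873 / 12.84632928 = -0.47
  phi_hat_2 = [gamma(0) gamma(2) - gamma(1)^2] / det = [(5.4957)(4.0464) - (-4.1661)^2] / 12.84632928 = 4.88141127 / 12.84632928 = 0.38
So phi_hat = [-0.4700, 0.3800].
Therefore phi_hat_1 = -0.4700.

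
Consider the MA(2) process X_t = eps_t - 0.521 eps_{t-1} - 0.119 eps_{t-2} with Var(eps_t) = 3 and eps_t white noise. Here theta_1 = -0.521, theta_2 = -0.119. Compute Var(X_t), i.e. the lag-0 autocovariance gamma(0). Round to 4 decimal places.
\gamma(0) = 3.8568

For an MA(q) process X_t = eps_t + sum_i theta_i eps_{t-i} with
Var(eps_t) = sigma^2, the variance is
  gamma(0) = sigma^2 * (1 + sum_i theta_i^2).
  sum_i theta_i^2 = (-0.521)^2 + (-0.119)^2 = 0.271441 + 0.014161 = 0.285602.
  gamma(0) = 3 * (1 + 0.285602) = 3 * 1.285602 = 3.856806, which rounds to 3.8568.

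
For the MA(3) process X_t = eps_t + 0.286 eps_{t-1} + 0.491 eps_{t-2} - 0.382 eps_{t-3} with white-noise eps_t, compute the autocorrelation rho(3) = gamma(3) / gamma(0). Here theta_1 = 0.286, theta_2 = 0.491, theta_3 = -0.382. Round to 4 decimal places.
\rho(3) = -0.2601

For an MA(q) process with theta_0 = 1, the autocovariance is
  gamma(k) = sigma^2 * sum_{i=0..q-k} theta_i * theta_{i+k},
and rho(k) = gamma(k) / gamma(0). Sigma^2 cancels.
  numerator   = (1)*(-0.382) = -0.382.
  denominator = (1)^2 + (0.286)^2 + (0.491)^2 + (-0.382)^2 = 1.468801.
  rho(3) = -0.382 / 1.468801 = -0.2601.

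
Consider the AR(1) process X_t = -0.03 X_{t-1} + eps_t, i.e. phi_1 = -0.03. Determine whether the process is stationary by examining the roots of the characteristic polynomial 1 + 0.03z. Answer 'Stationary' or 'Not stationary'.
\text{Stationary}

The AR(p) characteristic polynomial is P(z) = 1 + 0.03z.
Stationarity requires all roots to lie outside the unit circle, i.e. |z| > 1 for every root.
This is linear in z: 1 + (0.03) z = 0  =>  z = -1/(0.03) = -33.333333,  |z| = 33.333333.
Moduli of all roots: 33.3333.
All moduli strictly greater than 1? Yes.
Verdict: Stationary.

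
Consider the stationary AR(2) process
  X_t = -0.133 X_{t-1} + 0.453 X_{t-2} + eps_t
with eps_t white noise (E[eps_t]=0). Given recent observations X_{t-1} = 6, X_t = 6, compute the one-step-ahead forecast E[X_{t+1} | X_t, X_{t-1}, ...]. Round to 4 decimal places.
E[X_{t+1} \mid \mathcal F_t] = 1.9200

For an AR(p) model X_t = c + sum_i phi_i X_{t-i} + eps_t, the
one-step-ahead conditional mean is
  E[X_{t+1} | X_t, ...] = c + sum_i phi_i X_{t+1-i}.
Substitute known values:
  E[X_{t+1} | ...] = (-0.133) * (6) + (0.453) * (6)
                   = 1.9200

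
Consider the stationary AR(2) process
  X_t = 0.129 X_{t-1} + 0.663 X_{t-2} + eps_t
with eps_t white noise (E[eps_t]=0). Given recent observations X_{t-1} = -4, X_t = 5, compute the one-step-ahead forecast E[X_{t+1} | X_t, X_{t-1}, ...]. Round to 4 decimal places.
E[X_{t+1} \mid \mathcal F_t] = -2.0070

For an AR(p) model X_t = c + sum_i phi_i X_{t-i} + eps_t, the
one-step-ahead conditional mean is
  E[X_{t+1} | X_t, ...] = c + sum_i phi_i X_{t+1-i}.
Substitute known values:
  E[X_{t+1} | ...] = (0.129) * (5) + (0.663) * (-4)
                   = -2.0070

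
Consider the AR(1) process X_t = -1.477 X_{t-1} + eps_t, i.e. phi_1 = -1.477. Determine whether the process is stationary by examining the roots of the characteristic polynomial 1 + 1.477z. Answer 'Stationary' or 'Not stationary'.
\text{Not stationary}

The AR(p) characteristic polynomial is P(z) = 1 + 1.477z.
Stationarity requires all roots to lie outside the unit circle, i.e. |z| > 1 for every root.
This is linear in z: 1 + (1.477) z = 0  =>  z = -1/(1.477) = -0.677048,  |z| = 0.677048.
Moduli of all roots: 0.6770.
All moduli strictly greater than 1? No.
Verdict: Not stationary.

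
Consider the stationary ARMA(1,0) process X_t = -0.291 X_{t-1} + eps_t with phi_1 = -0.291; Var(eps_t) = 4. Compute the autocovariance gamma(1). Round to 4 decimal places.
\gamma(1) = -1.2717

Multiply the model equation by X_{t-k} and take expectations. With theta_0 = psi_0 = 1 and psi_j the MA(infinity) weights, this gives
  gamma(k) - sum_i phi_i gamma(k-i) = c_k,
  c_k = sigma^2 * sum_{j=k..q} theta_j psi_{j-k}   (c_k = 0 for k > q),
using gamma(-m) = gamma(m).
Pure AR (q = 0): c_0 = sigma^2 = 4, c_k = 0 for k >= 1.
Equations for k = 0 and k = 1 (AR order 1):
  gamma(0) = phi_1 gamma(1) + c_0
  gamma(1) = phi_1 gamma(0) + c_1
Substituting the second into the first: gamma(0) (1 - phi_1^2) = c_0 + phi_1 c_1, so
  gamma(0) = c_0 / (1 - phi_1^2) = 4 / (1 - (-0.291)^2) = 4 / 0.915319 = 4.370061.
  gamma(1) = phi_1 gamma(0) = (-0.291)(4.370061) = -1.271688.
Therefore gamma(1) = -1.2717 (to 4 decimal places).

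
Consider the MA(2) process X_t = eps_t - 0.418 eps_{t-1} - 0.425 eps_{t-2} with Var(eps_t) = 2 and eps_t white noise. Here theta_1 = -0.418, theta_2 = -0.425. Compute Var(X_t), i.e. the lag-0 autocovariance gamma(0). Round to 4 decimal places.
\gamma(0) = 2.7107

For an MA(q) process X_t = eps_t + sum_i theta_i eps_{t-i} with
Var(eps_t) = sigma^2, the variance is
  gamma(0) = sigma^2 * (1 + sum_i theta_i^2).
  sum_i theta_i^2 = (-0.418)^2 + (-0.425)^2 = 0.174724 + 0.180625 = 0.355349.
  gamma(0) = 2 * (1 + 0.355349) = 2 * 1.355349 = 2.710698, which rounds to 2.7107.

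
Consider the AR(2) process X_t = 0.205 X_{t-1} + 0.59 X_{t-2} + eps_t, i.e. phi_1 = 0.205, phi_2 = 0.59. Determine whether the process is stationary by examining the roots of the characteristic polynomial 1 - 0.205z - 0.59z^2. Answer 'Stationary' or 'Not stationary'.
\text{Stationary}

The AR(p) characteristic polynomial is P(z) = 1 - 0.205z - 0.59z^2.
Stationarity requires all roots to lie outside the unit circle, i.e. |z| > 1 for every root.
Set 1 + (-0.205) z + (-0.59) z^2 = 0, i.e. a z^2 + b z + c = 0 with a = -0.59, b = -0.205, c = 1.
Discriminant D = b^2 - 4ac = (-0.205)^2 - 4*(-0.59)*1 = 0.042025 - (-2.36) = 2.402025.
D >= 0, so the roots are real: z = (-b +/- sqrt(D)) / (2a) = (0.205 +/- 1.549847) / (-1.18).
  z_1 = (0.205 + 1.549847) / (-1.18) = -1.4872,   |z_1| = 1.4872.
  z_2 = (0.205 - 1.549847) / (-1.18) = 1.1397,   |z_2| = 1.1397.
Moduli of all roots: 1.4872, 1.1397.
All moduli strictly greater than 1? Yes.
Verdict: Stationary.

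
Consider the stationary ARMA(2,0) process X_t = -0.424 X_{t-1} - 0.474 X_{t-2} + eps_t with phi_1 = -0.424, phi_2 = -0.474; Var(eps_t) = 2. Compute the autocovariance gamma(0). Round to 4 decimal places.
\gamma(0) = 2.8123

Multiply the model equation by X_{t-k} and take expectations. With theta_0 = psi_0 = 1 and psi_j the MA(infinity) weights, this gives
  gamma(k) - sum_i phi_i gamma(k-i) = c_k,
  c_k = sigma^2 * sum_{j=k..q} theta_j psi_{j-k}   (c_k = 0 for k > q),
using gamma(-m) = gamma(m).
Pure AR (q = 0): c_0 = sigma^2 = 2, c_k = 0 for k >= 1.
Equations for k = 0, 1, 2 (AR order 2, c_2 = 0):
  (E0) gamma(0) = phi_1 gamma(1) + phi_2 gamma(2) + c_0
  (E1) gamma(1) = phi_1 gamma(0) + phi_2 gamma(1) + c_1
  (E2) gamma(2) = phi_1 gamma(1) + phi_2 gamma(0)
From (E1): gamma(1) = A gamma(0) + B with
  A = phi_1 / (1 - phi_2) = -0.424 / 1.474 = -0.287653,   B = c_1 / (1 - phi_2) = 0 / 1.474 = 0.
Insert (E2) into (E0): gamma(0) (1 - phi_2^2) = phi_1 (1 + phi_2) gamma(1) + c_0.
  phi_1 (1 + phi_2) = (-0.424)(0.526) = -0.223024,   1 - phi_2^2 = 0.775324.
Replace gamma(1) by A gamma(0) + B and collect gamma(0):
  gamma(0) [0.775324 - (-0.223024)(-0.287653)] = c_0 = 2
  gamma(0) * 0.711171 = 2
  gamma(0) = 2 / 0.711171 = 2.812265.
Therefore gamma(0) = 2.8123 (to 4 decimal places).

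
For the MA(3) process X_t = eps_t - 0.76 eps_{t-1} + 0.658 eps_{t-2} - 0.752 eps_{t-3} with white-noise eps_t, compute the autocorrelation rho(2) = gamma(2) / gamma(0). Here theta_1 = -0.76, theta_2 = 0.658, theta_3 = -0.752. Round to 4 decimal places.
\rho(2) = 0.4773

For an MA(q) process with theta_0 = 1, the autocovariance is
  gamma(k) = sigma^2 * sum_{i=0..q-k} theta_i * theta_{i+k},
and rho(k) = gamma(k) / gamma(0). Sigma^2 cancels.
  numerator   = (1)*(0.658) + (-0.76)*(-0.752) = 1.22952.
  denominator = (1)^2 + (-0.76)^2 + (0.658)^2 + (-0.752)^2 = 2.576068.
  rho(2) = 1.22952 / 2.576068 = 0.4773.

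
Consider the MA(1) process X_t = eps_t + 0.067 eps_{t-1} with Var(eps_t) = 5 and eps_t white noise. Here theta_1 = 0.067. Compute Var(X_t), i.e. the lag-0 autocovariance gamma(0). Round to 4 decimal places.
\gamma(0) = 5.0224

For an MA(q) process X_t = eps_t + sum_i theta_i eps_{t-i} with
Var(eps_t) = sigma^2, the variance is
  gamma(0) = sigma^2 * (1 + sum_i theta_i^2).
  sum_i theta_i^2 = (0.067)^2 = 0.004489.
  gamma(0) = 5 * (1 + 0.004489) = 5 * 1.004489 = 5.022445, which rounds to 5.0224.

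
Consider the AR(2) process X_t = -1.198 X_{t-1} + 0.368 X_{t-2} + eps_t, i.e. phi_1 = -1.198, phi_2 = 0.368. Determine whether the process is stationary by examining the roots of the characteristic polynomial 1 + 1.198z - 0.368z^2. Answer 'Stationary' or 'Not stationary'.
\text{Not stationary}

The AR(p) characteristic polynomial is P(z) = 1 + 1.198z - 0.368z^2.
Stationarity requires all roots to lie outside the unit circle, i.e. |z| > 1 for every root.
Set 1 + (1.198) z + (-0.368) z^2 = 0, i.e. a z^2 + b z + c = 0 with a = -0.368, b = 1.198, c = 1.
Discriminant D = b^2 - 4ac = (1.198)^2 - 4*(-0.368)*1 = 1.435204 - (-1.472) = 2.907204.
D >= 0, so the roots are real: z = (-b +/- sqrt(D)) / (2a) = (-1.198 +/- 1.705052) / (-0.736).
  z_1 = (-1.198 + 1.705052) / (-0.736) = -0.6889,   |z_1| = 0.6889.
  z_2 = (-1.198 - 1.705052) / (-0.736) = 3.9444,   |z_2| = 3.9444.
Moduli of all roots: 0.6889, 3.9444.
All moduli strictly greater than 1? No.
Verdict: Not stationary.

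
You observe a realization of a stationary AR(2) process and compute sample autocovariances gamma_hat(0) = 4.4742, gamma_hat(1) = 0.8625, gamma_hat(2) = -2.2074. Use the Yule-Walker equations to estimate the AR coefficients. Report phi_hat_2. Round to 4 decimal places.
\hat\phi_{2} = -0.5510

The Yule-Walker equations for an AR(p) process read, in matrix form,
  Gamma_p phi = r_p,   with   (Gamma_p)_{ij} = gamma(|i - j|),
                       (r_p)_i = gamma(i),   i,j = 1..p.
Substitute the sample gammas (Toeplitz matrix and right-hand side of size 2):
  Gamma_p = [[4.4742, 0.8625], [0.8625, 4.4742]]
  r_p     = [0.8625, -2.2074]
Written out:
  4.4742 phi_1 + 0.8625 phi_2 = 0.8625
  0.8625 phi_1 + 4.4742 phi_2 = -2.2074
Solve by Cramer's rule:
  det = gamma(0)^2 - gamma(1)^2 = (4.4742)^2 - (0.8625)^2 = 20.01846564 - 0.74390625 = 19.27455939
  phi_hat_1 = [gamma(1) gamma(0) - gamma(1) gamma(2)] / det = [(0.8625)(4.4742) - (0.8625)(-2.2074)] / 19.27455939 = 5.76288 / 19.27455939 = 0.299
  phi_hat_2 = [gamma(0) gamma(2) - gamma(1)^2] / det = [(4.4742)(-2.2074) - (0.8625)^2] / 19.27455939 = -10.62025533 / 19.27455939 = -0.551
So phi_hat = [0.2990, -0.5510].
Therefore phi_hat_2 = -0.5510.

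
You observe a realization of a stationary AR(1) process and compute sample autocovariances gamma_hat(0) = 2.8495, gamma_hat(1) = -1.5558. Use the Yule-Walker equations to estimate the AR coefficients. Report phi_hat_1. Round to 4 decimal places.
\hat\phi_{1} = -0.5460

The Yule-Walker equations for an AR(p) process read, in matrix form,
  Gamma_p phi = r_p,   with   (Gamma_p)_{ij} = gamma(|i - j|),
                       (r_p)_i = gamma(i),   i,j = 1..p.
Substitute the sample gammas (Toeplitz matrix and right-hand side of size 1):
  Gamma_p = [[2.8495]]
  r_p     = [-1.5558]
With p = 1 this is the single equation gamma(0) phi_1 = gamma(1):
  phi_hat_1 = gamma(1) / gamma(0) = -1.5558 / 2.8495 = -0.5460.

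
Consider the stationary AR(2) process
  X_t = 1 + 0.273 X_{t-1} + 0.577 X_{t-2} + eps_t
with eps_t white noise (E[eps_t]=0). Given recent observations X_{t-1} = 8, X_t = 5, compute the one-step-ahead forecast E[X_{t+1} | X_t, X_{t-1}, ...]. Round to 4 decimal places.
E[X_{t+1} \mid \mathcal F_t] = 6.9810

For an AR(p) model X_t = c + sum_i phi_i X_{t-i} + eps_t, the
one-step-ahead conditional mean is
  E[X_{t+1} | X_t, ...] = c + sum_i phi_i X_{t+1-i}.
Substitute known values:
  E[X_{t+1} | ...] = 1 + (0.273) * (5) + (0.577) * (8)
                   = 6.9810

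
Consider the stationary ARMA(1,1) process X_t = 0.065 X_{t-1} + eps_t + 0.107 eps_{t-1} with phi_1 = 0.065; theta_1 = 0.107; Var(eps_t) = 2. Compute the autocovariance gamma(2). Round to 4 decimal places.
\gamma(2) = 0.0226

Multiply the model equation by X_{t-k} and take expectations. With theta_0 = psi_0 = 1 and psi_j the MA(infinity) weights, this gives
  gamma(k) - sum_i phi_i gamma(k-i) = c_k,
  c_k = sigma^2 * sum_{j=k..q} theta_j psi_{j-k}   (c_k = 0 for k > q),
using gamma(-m) = gamma(m).
psi-weights needed (psi_j = theta_j + sum_i phi_i psi_{j-i}):
  psi_1 = theta_1 + phi_1 = 0.107 + (0.065) = 0.172
Right-hand sides:
  c_0 = sigma^2 (1 + theta_1 psi_1) = 2 * (1 + (0.107)(0.172)) = 2 * 1.018404 = 2.036808
  c_1 = sigma^2 theta_1 = 2 * (0.107) = 0.214
  c_2 = 0
Equations for k = 0 and k = 1 (AR order 1):
  gamma(0) = phi_1 gamma(1) + c_0
  gamma(1) = phi_1 gamma(0) + c_1
Substituting the second into the first: gamma(0) (1 - phi_1^2) = c_0 + phi_1 c_1, so
  gamma(0) = (c_0 + phi_1 c_1) / (1 - phi_1^2) = (2.036808 + (0.065)(0.214)) / (1 - (0.065)^2) = 2.050718 / 0.995775 = 2.059419.
  gamma(1) = phi_1 gamma(0) + c_1 = (0.065)(2.059419) + (0.214) = 0.347862.
For k = 2 (> q): gamma(2) = phi_1 gamma(1) = (0.065)(0.347862) = 0.022611.
Therefore gamma(2) = 0.0226 (to 4 decimal places).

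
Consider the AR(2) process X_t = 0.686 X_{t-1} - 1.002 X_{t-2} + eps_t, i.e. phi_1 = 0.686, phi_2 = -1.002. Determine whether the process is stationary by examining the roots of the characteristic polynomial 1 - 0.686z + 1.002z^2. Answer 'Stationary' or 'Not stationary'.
\text{Not stationary}

The AR(p) characteristic polynomial is P(z) = 1 - 0.686z + 1.002z^2.
Stationarity requires all roots to lie outside the unit circle, i.e. |z| > 1 for every root.
Set 1 + (-0.686) z + (1.002) z^2 = 0, i.e. a z^2 + b z + c = 0 with a = 1.002, b = -0.686, c = 1.
Discriminant D = b^2 - 4ac = (-0.686)^2 - 4*(1.002)*1 = 0.470596 - (4.008) = -3.537404.
D < 0, so the roots are the complex-conjugate pair z = (-b +/- i sqrt(-D)) / (2a) = 0.3423 +/- 0.9385i.
For a conjugate pair |z|^2 = z * conj(z) = (product of roots) = c/a = 1/(1.002) = 0.998004, so |z| = sqrt(0.998004) = 0.999 for both roots.
Moduli of all roots: 0.9990, 0.9990.
All moduli strictly greater than 1? No.
Verdict: Not stationary.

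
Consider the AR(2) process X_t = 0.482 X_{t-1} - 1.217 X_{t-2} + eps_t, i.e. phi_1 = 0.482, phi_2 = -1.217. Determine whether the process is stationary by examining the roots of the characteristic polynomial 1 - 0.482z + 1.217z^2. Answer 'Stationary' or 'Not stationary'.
\text{Not stationary}

The AR(p) characteristic polynomial is P(z) = 1 - 0.482z + 1.217z^2.
Stationarity requires all roots to lie outside the unit circle, i.e. |z| > 1 for every root.
Set 1 + (-0.482) z + (1.217) z^2 = 0, i.e. a z^2 + b z + c = 0 with a = 1.217, b = -0.482, c = 1.
Discriminant D = b^2 - 4ac = (-0.482)^2 - 4*(1.217)*1 = 0.232324 - (4.868) = -4.635676.
D < 0, so the roots are the complex-conjugate pair z = (-b +/- i sqrt(-D)) / (2a) = 0.198 +/- 0.8846i.
For a conjugate pair |z|^2 = z * conj(z) = (product of roots) = c/a = 1/(1.217) = 0.821693, so |z| = sqrt(0.821693) = 0.9065 for both roots.
Moduli of all roots: 0.9065, 0.9065.
All moduli strictly greater than 1? No.
Verdict: Not stationary.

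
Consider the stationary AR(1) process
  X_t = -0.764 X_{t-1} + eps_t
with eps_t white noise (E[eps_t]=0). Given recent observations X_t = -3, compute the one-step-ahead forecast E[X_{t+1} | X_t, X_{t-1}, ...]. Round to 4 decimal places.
E[X_{t+1} \mid \mathcal F_t] = 2.2920

For an AR(p) model X_t = c + sum_i phi_i X_{t-i} + eps_t, the
one-step-ahead conditional mean is
  E[X_{t+1} | X_t, ...] = c + sum_i phi_i X_{t+1-i}.
Substitute known values:
  E[X_{t+1} | ...] = (-0.764) * (-3)
                   = 2.2920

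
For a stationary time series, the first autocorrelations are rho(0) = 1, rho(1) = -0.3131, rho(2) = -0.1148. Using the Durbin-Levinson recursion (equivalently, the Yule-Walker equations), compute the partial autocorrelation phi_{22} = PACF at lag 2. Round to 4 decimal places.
\phi_{22} = -0.2360

The PACF at lag k is phi_{kk}, the last component of the solution
to the Yule-Walker system G_k phi = r_k where
  (G_k)_{ij} = rho(|i - j|), (r_k)_i = rho(i), i,j = 1..k.
Equivalently, Durbin-Levinson gives phi_{kk} iteratively:
  phi_{11} = rho(1)
  phi_{kk} = [rho(k) - sum_{j=1..k-1} phi_{k-1,j} rho(k-j)]
            / [1 - sum_{j=1..k-1} phi_{k-1,j} rho(j)],
  phi_{k,j} = phi_{k-1,j} - phi_{kk} phi_{k-1,k-j},  j = 1..k-1.
Step k = 1:
  phi_11 = rho(1) = -0.3131.
Step k = 2:
  phi_22 = [rho(2) - phi_11 rho(1)] / [1 - phi_11 rho(1)] = [-0.1148 - (-0.3131)(-0.3131)] / [1 - (-0.3131)(-0.3131)]
         = -0.21283161 / 0.90196839 = -0.236.
Therefore phi_{22} = -0.2360.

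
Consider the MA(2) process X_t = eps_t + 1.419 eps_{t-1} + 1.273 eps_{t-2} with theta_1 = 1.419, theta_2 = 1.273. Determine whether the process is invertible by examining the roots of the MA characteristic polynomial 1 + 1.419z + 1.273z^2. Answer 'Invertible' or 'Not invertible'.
\text{Not invertible}

The MA(q) characteristic polynomial is P(z) = 1 + 1.419z + 1.273z^2.
Invertibility requires all roots to lie outside the unit circle, i.e. |z| > 1 for every root.
Set 1 + (1.419) z + (1.273) z^2 = 0, i.e. a z^2 + b z + c = 0 with a = 1.273, b = 1.419, c = 1.
Discriminant D = b^2 - 4ac = (1.419)^2 - 4*(1.273)*1 = 2.013561 - (5.092) = -3.078439.
D < 0, so the roots are the complex-conjugate pair z = (-b +/- i sqrt(-D)) / (2a) = -0.5573 +/- 0.6891i.
For a conjugate pair |z|^2 = z * conj(z) = (product of roots) = c/a = 1/(1.273) = 0.785546, so |z| = sqrt(0.785546) = 0.8863 for both roots.
Moduli of all roots: 0.8863, 0.8863.
All moduli strictly greater than 1? No.
Verdict: Not invertible.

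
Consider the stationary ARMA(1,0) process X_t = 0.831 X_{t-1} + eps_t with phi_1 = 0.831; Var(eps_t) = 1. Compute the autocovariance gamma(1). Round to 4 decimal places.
\gamma(1) = 2.6855

Multiply the model equation by X_{t-k} and take expectations. With theta_0 = psi_0 = 1 and psi_j the MA(infinity) weights, this gives
  gamma(k) - sum_i phi_i gamma(k-i) = c_k,
  c_k = sigma^2 * sum_{j=k..q} theta_j psi_{j-k}   (c_k = 0 for k > q),
using gamma(-m) = gamma(m).
Pure AR (q = 0): c_0 = sigma^2 = 1, c_k = 0 for k >= 1.
Equations for k = 0 and k = 1 (AR order 1):
  gamma(0) = phi_1 gamma(1) + c_0
  gamma(1) = phi_1 gamma(0) + c_1
Substituting the second into the first: gamma(0) (1 - phi_1^2) = c_0 + phi_1 c_1, so
  gamma(0) = c_0 / (1 - phi_1^2) = 1 / (1 - (0.831)^2) = 1 / 0.309439 = 3.231655.
  gamma(1) = phi_1 gamma(0) = (0.831)(3.231655) = 2.685505.
Therefore gamma(1) = 2.6855 (to 4 decimal places).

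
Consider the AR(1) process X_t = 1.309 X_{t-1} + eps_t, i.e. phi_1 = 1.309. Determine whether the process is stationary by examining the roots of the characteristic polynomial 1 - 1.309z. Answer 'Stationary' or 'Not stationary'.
\text{Not stationary}

The AR(p) characteristic polynomial is P(z) = 1 - 1.309z.
Stationarity requires all roots to lie outside the unit circle, i.e. |z| > 1 for every root.
This is linear in z: 1 + (-1.309) z = 0  =>  z = -1/(-1.309) = 0.763942,  |z| = 0.763942.
Moduli of all roots: 0.7639.
All moduli strictly greater than 1? No.
Verdict: Not stationary.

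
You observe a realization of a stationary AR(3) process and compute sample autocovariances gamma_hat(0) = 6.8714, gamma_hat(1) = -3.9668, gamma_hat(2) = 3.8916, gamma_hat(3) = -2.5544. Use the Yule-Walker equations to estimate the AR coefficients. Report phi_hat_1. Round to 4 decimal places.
\hat\phi_{1} = -0.4010

The Yule-Walker equations for an AR(p) process read, in matrix form,
  Gamma_p phi = r_p,   with   (Gamma_p)_{ij} = gamma(|i - j|),
                       (r_p)_i = gamma(i),   i,j = 1..p.
Substitute the sample gammas (Toeplitz matrix and right-hand side of size 3):
  Gamma_p = [[6.8714, -3.9668, 3.8916], [-3.9668, 6.8714, -3.9668], [3.8916, -3.9668, 6.8714]]
  r_p     = [-3.9668, 3.8916, -2.5544]
Written out (R1..R3):
  (R1) 6.8714 phi_1 - 3.9668 phi_2 + 3.8916 phi_3 = -3.9668
  (R2) -3.9668 phi_1 + 6.8714 phi_2 - 3.9668 phi_3 = 3.8916
  (R3) 3.8916 phi_1 - 3.9668 phi_2 + 6.8714 phi_3 = -2.5544
Gaussian elimination:
  R2 <- R2 - (-3.9668/6.8714) R1 = R2 - (-0.577291) R1:  4.581401 phi_2 - 1.720213 phi_3 = 1.601601
  R3 <- R3 - (3.8916/6.8714) R1 = R3 - (0.566347) R1:  -1.720213 phi_2 + 4.667402 phi_3 = -0.307813
  R3 <- R3 - (-1.720213/4.581401) R2 = R3 - (-0.375478) R2:  4.021501 phi_3 = 0.293552
Back-substitution:
  phi_hat_3 = 0.293552 / 4.021501 = 0.072996
  phi_hat_2 = (1.601601 - (-1.720213)(0.072996)) / 4.581401 = 0.376996
  phi_hat_1 = (-3.9668 - (-3.9668)(0.376996) - (3.8916)(0.072996)) / 6.8714 = -0.400996
So phi_hat = [-0.4010, 0.3770, 0.0730].
Therefore phi_hat_1 = -0.4010.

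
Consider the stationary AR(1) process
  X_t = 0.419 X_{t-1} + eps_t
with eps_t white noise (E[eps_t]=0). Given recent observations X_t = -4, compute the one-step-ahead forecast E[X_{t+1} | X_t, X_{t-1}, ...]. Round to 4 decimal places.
E[X_{t+1} \mid \mathcal F_t] = -1.6760

For an AR(p) model X_t = c + sum_i phi_i X_{t-i} + eps_t, the
one-step-ahead conditional mean is
  E[X_{t+1} | X_t, ...] = c + sum_i phi_i X_{t+1-i}.
Substitute known values:
  E[X_{t+1} | ...] = (0.419) * (-4)
                   = -1.6760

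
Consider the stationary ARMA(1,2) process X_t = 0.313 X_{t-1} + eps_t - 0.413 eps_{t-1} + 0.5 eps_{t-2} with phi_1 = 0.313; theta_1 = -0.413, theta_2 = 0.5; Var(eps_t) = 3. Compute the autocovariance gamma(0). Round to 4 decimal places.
\gamma(0) = 3.7606

Multiply the model equation by X_{t-k} and take expectations. With theta_0 = psi_0 = 1 and psi_j the MA(infinity) weights, this gives
  gamma(k) - sum_i phi_i gamma(k-i) = c_k,
  c_k = sigma^2 * sum_{j=k..q} theta_j psi_{j-k}   (c_k = 0 for k > q),
using gamma(-m) = gamma(m).
psi-weights needed (psi_j = theta_j + sum_i phi_i psi_{j-i}):
  psi_1 = theta_1 + phi_1 = -0.413 + (0.313) = -0.1
  psi_2 = theta_2 + phi_1 psi_1 = 0.5 + (0.313)(-0.1) = 0.4687
Right-hand sides:
  c_0 = sigma^2 (1 + theta_1 psi_1 + theta_2 psi_2) = 3 * (1 + (-0.413)(-0.1) + (0.5)(0.4687)) = 3 * 1.27565 = 3.82695
  c_1 = sigma^2 (theta_1 + theta_2 psi_1) = 3 * (-0.413 + (0.5)(-0.1)) = -1.389
  c_2 = sigma^2 theta_2 = 3 * (0.5) = 1.5
Equations for k = 0 and k = 1 (AR order 1):
  gamma(0) = phi_1 gamma(1) + c_0
  gamma(1) = phi_1 gamma(0) + c_1
Substituting the second into the first: gamma(0) (1 - phi_1^2) = c_0 + phi_1 c_1, so
  gamma(0) = (c_0 + phi_1 c_1) / (1 - phi_1^2) = (3.82695 + (0.313)(-1.389)) / (1 - (0.313)^2) = 3.392193 / 0.902031 = 3.760617.
Therefore gamma(0) = 3.7606 (to 4 decimal places).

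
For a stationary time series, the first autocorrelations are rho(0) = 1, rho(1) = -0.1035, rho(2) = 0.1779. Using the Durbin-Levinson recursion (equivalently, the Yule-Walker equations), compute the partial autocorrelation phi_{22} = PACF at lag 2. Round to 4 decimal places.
\phi_{22} = 0.1690

The PACF at lag k is phi_{kk}, the last component of the solution
to the Yule-Walker system G_k phi = r_k where
  (G_k)_{ij} = rho(|i - j|), (r_k)_i = rho(i), i,j = 1..k.
Equivalently, Durbin-Levinson gives phi_{kk} iteratively:
  phi_{11} = rho(1)
  phi_{kk} = [rho(k) - sum_{j=1..k-1} phi_{k-1,j} rho(k-j)]
            / [1 - sum_{j=1..k-1} phi_{k-1,j} rho(j)],
  phi_{k,j} = phi_{k-1,j} - phi_{kk} phi_{k-1,k-j},  j = 1..k-1.
Step k = 1:
  phi_11 = rho(1) = -0.1035.
Step k = 2:
  phi_22 = [rho(2) - phi_11 rho(1)] / [1 - phi_11 rho(1)] = [0.1779 - (-0.1035)(-0.1035)] / [1 - (-0.1035)(-0.1035)]
         = 0.16718775 / 0.98928775 = 0.169.
Therefore phi_{22} = 0.1690.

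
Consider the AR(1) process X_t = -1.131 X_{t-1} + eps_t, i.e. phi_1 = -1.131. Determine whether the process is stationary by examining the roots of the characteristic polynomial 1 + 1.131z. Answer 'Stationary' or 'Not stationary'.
\text{Not stationary}

The AR(p) characteristic polynomial is P(z) = 1 + 1.131z.
Stationarity requires all roots to lie outside the unit circle, i.e. |z| > 1 for every root.
This is linear in z: 1 + (1.131) z = 0  =>  z = -1/(1.131) = -0.884173,  |z| = 0.884173.
Moduli of all roots: 0.8842.
All moduli strictly greater than 1? No.
Verdict: Not stationary.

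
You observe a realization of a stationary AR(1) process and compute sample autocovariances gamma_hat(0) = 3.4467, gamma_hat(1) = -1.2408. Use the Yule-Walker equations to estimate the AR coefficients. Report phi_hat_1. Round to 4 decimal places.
\hat\phi_{1} = -0.3600

The Yule-Walker equations for an AR(p) process read, in matrix form,
  Gamma_p phi = r_p,   with   (Gamma_p)_{ij} = gamma(|i - j|),
                       (r_p)_i = gamma(i),   i,j = 1..p.
Substitute the sample gammas (Toeplitz matrix and right-hand side of size 1):
  Gamma_p = [[3.4467]]
  r_p     = [-1.2408]
With p = 1 this is the single equation gamma(0) phi_1 = gamma(1):
  phi_hat_1 = gamma(1) / gamma(0) = -1.2408 / 3.4467 = -0.3600.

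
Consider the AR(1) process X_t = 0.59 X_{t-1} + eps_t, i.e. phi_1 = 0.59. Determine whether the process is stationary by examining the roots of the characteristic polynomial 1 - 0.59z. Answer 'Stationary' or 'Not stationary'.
\text{Stationary}

The AR(p) characteristic polynomial is P(z) = 1 - 0.59z.
Stationarity requires all roots to lie outside the unit circle, i.e. |z| > 1 for every root.
This is linear in z: 1 + (-0.59) z = 0  =>  z = -1/(-0.59) = 1.694915,  |z| = 1.694915.
Moduli of all roots: 1.6949.
All moduli strictly greater than 1? Yes.
Verdict: Stationary.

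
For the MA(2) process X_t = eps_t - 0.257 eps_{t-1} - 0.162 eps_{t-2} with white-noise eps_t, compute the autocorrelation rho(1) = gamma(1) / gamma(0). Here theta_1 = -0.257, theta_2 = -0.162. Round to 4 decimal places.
\rho(1) = -0.1972

For an MA(q) process with theta_0 = 1, the autocovariance is
  gamma(k) = sigma^2 * sum_{i=0..q-k} theta_i * theta_{i+k},
and rho(k) = gamma(k) / gamma(0). Sigma^2 cancels.
  numerator   = (1)*(-0.257) + (-0.257)*(-0.162) = -0.215366.
  denominator = (1)^2 + (-0.257)^2 + (-0.162)^2 = 1.092293.
  rho(1) = -0.215366 / 1.092293 = -0.1972.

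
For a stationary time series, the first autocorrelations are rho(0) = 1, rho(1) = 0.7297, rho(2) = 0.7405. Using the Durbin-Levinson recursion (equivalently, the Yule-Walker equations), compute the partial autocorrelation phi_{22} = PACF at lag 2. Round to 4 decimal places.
\phi_{22} = 0.4450

The PACF at lag k is phi_{kk}, the last component of the solution
to the Yule-Walker system G_k phi = r_k where
  (G_k)_{ij} = rho(|i - j|), (r_k)_i = rho(i), i,j = 1..k.
Equivalently, Durbin-Levinson gives phi_{kk} iteratively:
  phi_{11} = rho(1)
  phi_{kk} = [rho(k) - sum_{j=1..k-1} phi_{k-1,j} rho(k-j)]
            / [1 - sum_{j=1..k-1} phi_{k-1,j} rho(j)],
  phi_{k,j} = phi_{k-1,j} - phi_{kk} phi_{k-1,k-j},  j = 1..k-1.
Step k = 1:
  phi_11 = rho(1) = 0.7297.
Step k = 2:
  phi_22 = [rho(2) - phi_11 rho(1)] / [1 - phi_11 rho(1)] = [0.7405 - (0.7297)(0.7297)] / [1 - (0.7297)(0.7297)]
         = 0.20803791 / 0.46753791 = 0.445.
Therefore phi_{22} = 0.4450.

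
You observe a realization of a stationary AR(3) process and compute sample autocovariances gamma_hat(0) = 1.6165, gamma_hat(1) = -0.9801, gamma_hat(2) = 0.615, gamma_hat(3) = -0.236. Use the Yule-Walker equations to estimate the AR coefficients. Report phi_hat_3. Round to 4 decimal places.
\hat\phi_{3} = 0.1460

The Yule-Walker equations for an AR(p) process read, in matrix form,
  Gamma_p phi = r_p,   with   (Gamma_p)_{ij} = gamma(|i - j|),
                       (r_p)_i = gamma(i),   i,j = 1..p.
Substitute the sample gammas (Toeplitz matrix and right-hand side of size 3):
  Gamma_p = [[1.6165, -0.9801, 0.615], [-0.9801, 1.6165, -0.9801], [0.615, -0.9801, 1.6165]]
  r_p     = [-0.9801, 0.615, -0.236]
Written out (R1..R3):
  (R1) 1.6165 phi_1 - 0.9801 phi_2 + 0.615 phi_3 = -0.9801
  (R2) -0.9801 phi_1 + 1.6165 phi_2 - 0.9801 phi_3 = 0.615
  (R3) 0.615 phi_1 - 0.9801 phi_2 + 1.6165 phi_3 = -0.236
Gaussian elimination:
  R2 <- R2 - (-0.9801/1.6165) R1 = R2 - (-0.60631) R1:  1.022256 phi_2 - 0.607219 phi_3 = 0.020756
  R3 <- R3 - (0.615/1.6165) R1 = R3 - (0.380452) R1:  -0.607219 phi_2 + 1.382522 phi_3 = 0.136881
  R3 <- R3 - (-0.607219/1.022256) R2 = R3 - (-0.594) R2:  1.021834 phi_3 = 0.149209
Back-substitution:
  phi_hat_3 = 0.149209 / 1.021834 = 0.146021
  phi_hat_2 = (0.020756 - (-0.607219)(0.146021)) / 1.022256 = 0.10704
  phi_hat_1 = (-0.9801 - (-0.9801)(0.10704) - (0.615)(0.146021)) / 1.6165 = -0.596964
So phi_hat = [-0.5970, 0.1070, 0.1460].
Therefore phi_hat_3 = 0.1460.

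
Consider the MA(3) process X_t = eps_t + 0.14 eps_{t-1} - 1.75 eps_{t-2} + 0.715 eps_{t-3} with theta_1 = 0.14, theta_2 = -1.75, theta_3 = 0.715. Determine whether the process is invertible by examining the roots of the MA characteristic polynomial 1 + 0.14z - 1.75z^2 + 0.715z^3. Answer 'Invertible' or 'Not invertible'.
\text{Not invertible}

The MA(q) characteristic polynomial is P(z) = 1 + 0.14z - 1.75z^2 + 0.715z^3.
Invertibility requires all roots to lie outside the unit circle, i.e. |z| > 1 for every root.
Degree 3: look for a simple real root z0 first, then factor out (1 - z/z0) and solve the remaining quadratic.
Testing z0 = 2: P(2) = 1 + (0.14)(2) + (-1.75)(2)^2 + (0.715)(2)^3
  = 1 + (0.28) + (-7) + (5.72) = 0.  So z_0 = 2 is a root, |z_0| = 2.
Divide out the factor (1 - 0.5 z) = (1 - z/z0) (since 1/z0 = 0.5):
  P(z) = (1 - 0.5 z)(1 + (0.64) z + (-1.43) z^2)
  [check: z-coef 0.64 - (0.5) = 0.14; z^2-coef -1.43 - (0.5)(0.64) = -1.75; z^3-coef -(0.5)(-1.43) = 0.715.]
Remaining roots from the quadratic factor 1 + (0.64) z + (-1.43) z^2:
  Set 1 + (0.64) z + (-1.43) z^2 = 0, i.e. a z^2 + b z + c = 0 with a = -1.43, b = 0.64, c = 1.
  Discriminant D = b^2 - 4ac = (0.64)^2 - 4*(-1.43)*1 = 0.4096 - (-5.72) = 6.1296.
  D >= 0, so the roots are real: z = (-b +/- sqrt(D)) / (2a) = (-0.64 +/- 2.475803) / (-2.86).
    z_1 = (-0.64 + 2.475803) / (-2.86) = -0.6419,   |z_1| = 0.6419.
    z_2 = (-0.64 - 2.475803) / (-2.86) = 1.0894,   |z_2| = 1.0894.
Moduli of all roots: 2.0000, 0.6419, 1.0894.
All moduli strictly greater than 1? No.
Verdict: Not invertible.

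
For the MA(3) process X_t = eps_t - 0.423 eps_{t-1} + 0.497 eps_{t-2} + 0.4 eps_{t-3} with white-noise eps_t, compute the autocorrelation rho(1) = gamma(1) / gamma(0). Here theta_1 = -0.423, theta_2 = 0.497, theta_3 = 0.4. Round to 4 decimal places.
\rho(1) = -0.2739

For an MA(q) process with theta_0 = 1, the autocovariance is
  gamma(k) = sigma^2 * sum_{i=0..q-k} theta_i * theta_{i+k},
and rho(k) = gamma(k) / gamma(0). Sigma^2 cancels.
  numerator   = (1)*(-0.423) + (-0.423)*(0.497) + (0.497)*(0.4) = -0.434431.
  denominator = (1)^2 + (-0.423)^2 + (0.497)^2 + (0.4)^2 = 1.585938.
  rho(1) = -0.434431 / 1.585938 = -0.2739.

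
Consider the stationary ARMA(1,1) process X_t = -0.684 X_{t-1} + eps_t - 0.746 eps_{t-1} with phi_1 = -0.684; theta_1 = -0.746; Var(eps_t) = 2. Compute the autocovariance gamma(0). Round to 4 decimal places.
\gamma(0) = 9.6855

Multiply the model equation by X_{t-k} and take expectations. With theta_0 = psi_0 = 1 and psi_j the MA(infinity) weights, this gives
  gamma(k) - sum_i phi_i gamma(k-i) = c_k,
  c_k = sigma^2 * sum_{j=k..q} theta_j psi_{j-k}   (c_k = 0 for k > q),
using gamma(-m) = gamma(m).
psi-weights needed (psi_j = theta_j + sum_i phi_i psi_{j-i}):
  psi_1 = theta_1 + phi_1 = -0.746 + (-0.684) = -1.43
Right-hand sides:
  c_0 = sigma^2 (1 + theta_1 psi_1) = 2 * (1 + (-0.746)(-1.43)) = 2 * 2.06678 = 4.13356
  c_1 = sigma^2 theta_1 = 2 * (-0.746) = -1.492
  c_2 = 0
Equations for k = 0 and k = 1 (AR order 1):
  gamma(0) = phi_1 gamma(1) + c_0
  gamma(1) = phi_1 gamma(0) + c_1
Substituting the second into the first: gamma(0) (1 - phi_1^2) = c_0 + phi_1 c_1, so
  gamma(0) = (c_0 + phi_1 c_1) / (1 - phi_1^2) = (4.13356 + (-0.684)(-1.492)) / (1 - (-0.684)^2) = 5.154088 / 0.532144 = 9.685514.
Therefore gamma(0) = 9.6855 (to 4 decimal places).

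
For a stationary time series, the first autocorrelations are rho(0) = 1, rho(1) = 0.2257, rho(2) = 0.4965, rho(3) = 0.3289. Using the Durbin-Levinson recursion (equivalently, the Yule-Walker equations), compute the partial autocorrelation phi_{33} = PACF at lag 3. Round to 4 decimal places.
\phi_{33} = 0.2210

The PACF at lag k is phi_{kk}, the last component of the solution
to the Yule-Walker system G_k phi = r_k where
  (G_k)_{ij} = rho(|i - j|), (r_k)_i = rho(i), i,j = 1..k.
Equivalently, Durbin-Levinson gives phi_{kk} iteratively:
  phi_{11} = rho(1)
  phi_{kk} = [rho(k) - sum_{j=1..k-1} phi_{k-1,j} rho(k-j)]
            / [1 - sum_{j=1..k-1} phi_{k-1,j} rho(j)],
  phi_{k,j} = phi_{k-1,j} - phi_{kk} phi_{k-1,k-j},  j = 1..k-1.
Step k = 1:
  phi_11 = rho(1) = 0.2257.
Step k = 2:
  phi_22 = [rho(2) - phi_11 rho(1)] / [1 - phi_11 rho(1)] = [0.4965 - (0.2257)(0.2257)] / [1 - (0.2257)(0.2257)]
         = 0.44555951 / 0.94905951 = 0.469475.
  Update: phi_21 = phi_11 - phi_22 phi_11 = 0.2257 - (0.469475)(0.2257) = 0.11974.
Step k = 3:
  phi_33 = [rho(3) - phi_21 rho(2) - phi_22 rho(1)] / [1 - phi_21 rho(1) - phi_22 rho(2)]
    numerator   = 0.3289 - (0.11974)(0.4965) - (0.469475)(0.2257) = 0.16348886
    denominator = 1 - (0.11974)(0.2257) - (0.469475)(0.4965) = 0.73988055
  phi_33 = 0.16348886 / 0.73988055 = 0.221.
Therefore phi_{33} = 0.2210.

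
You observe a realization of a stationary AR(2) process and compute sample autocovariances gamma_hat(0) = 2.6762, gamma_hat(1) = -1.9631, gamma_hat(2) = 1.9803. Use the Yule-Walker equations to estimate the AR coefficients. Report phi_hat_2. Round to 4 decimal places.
\hat\phi_{2} = 0.4371

The Yule-Walker equations for an AR(p) process read, in matrix form,
  Gamma_p phi = r_p,   with   (Gamma_p)_{ij} = gamma(|i - j|),
                       (r_p)_i = gamma(i),   i,j = 1..p.
Substitute the sample gammas (Toeplitz matrix and right-hand side of size 2):
  Gamma_p = [[2.6762, -1.9631], [-1.9631, 2.6762]]
  r_p     = [-1.9631, 1.9803]
Written out:
  2.6762 phi_1 - 1.9631 phi_2 = -1.9631
  -1.9631 phi_1 + 2.6762 phi_2 = 1.9803
Solve by Cramer's rule:
  det = gamma(0)^2 - gamma(1)^2 = (2.6762)^2 - (-1.9631)^2 = 7.16204644 - 3.85376161 = 3.30828483
  phi_hat_1 = [gamma(1) gamma(0) - gamma(1) gamma(2)] / det = [(-1.9631)(2.6762) - (-1.9631)(1.9803)] / 3.30828483 = -1.36612129 / 3.30828483 = -0.4129
  phi_hat_2 = [gamma(0) gamma(2) - gamma(1)^2] / det = [(2.6762)(1.9803) - (-1.9631)^2] / 3.30828483 = 1.44591725 / 3.30828483 = 0.4371
So phi_hat = [-0.4129, 0.4371].
Therefore phi_hat_2 = 0.4371.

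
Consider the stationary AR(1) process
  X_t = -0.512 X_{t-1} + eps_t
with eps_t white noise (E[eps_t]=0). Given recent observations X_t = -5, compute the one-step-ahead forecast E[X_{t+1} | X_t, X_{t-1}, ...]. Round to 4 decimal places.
E[X_{t+1} \mid \mathcal F_t] = 2.5600

For an AR(p) model X_t = c + sum_i phi_i X_{t-i} + eps_t, the
one-step-ahead conditional mean is
  E[X_{t+1} | X_t, ...] = c + sum_i phi_i X_{t+1-i}.
Substitute known values:
  E[X_{t+1} | ...] = (-0.512) * (-5)
                   = 2.5600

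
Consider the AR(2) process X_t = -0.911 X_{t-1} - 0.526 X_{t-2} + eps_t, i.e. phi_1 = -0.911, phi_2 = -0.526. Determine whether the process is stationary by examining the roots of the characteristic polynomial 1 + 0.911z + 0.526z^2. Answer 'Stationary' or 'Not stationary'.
\text{Stationary}

The AR(p) characteristic polynomial is P(z) = 1 + 0.911z + 0.526z^2.
Stationarity requires all roots to lie outside the unit circle, i.e. |z| > 1 for every root.
Set 1 + (0.911) z + (0.526) z^2 = 0, i.e. a z^2 + b z + c = 0 with a = 0.526, b = 0.911, c = 1.
Discriminant D = b^2 - 4ac = (0.911)^2 - 4*(0.526)*1 = 0.829921 - (2.104) = -1.274079.
D < 0, so the roots are the complex-conjugate pair z = (-b +/- i sqrt(-D)) / (2a) = -0.866 +/- 1.073i.
For a conjugate pair |z|^2 = z * conj(z) = (product of roots) = c/a = 1/(0.526) = 1.901141, so |z| = sqrt(1.901141) = 1.3788 for both roots.
Moduli of all roots: 1.3788, 1.3788.
All moduli strictly greater than 1? Yes.
Verdict: Stationary.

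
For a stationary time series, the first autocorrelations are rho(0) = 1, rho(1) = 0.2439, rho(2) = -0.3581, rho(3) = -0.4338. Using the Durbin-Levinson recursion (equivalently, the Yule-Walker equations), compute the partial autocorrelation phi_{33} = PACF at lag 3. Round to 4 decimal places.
\phi_{33} = -0.2641

The PACF at lag k is phi_{kk}, the last component of the solution
to the Yule-Walker system G_k phi = r_k where
  (G_k)_{ij} = rho(|i - j|), (r_k)_i = rho(i), i,j = 1..k.
Equivalently, Durbin-Levinson gives phi_{kk} iteratively:
  phi_{11} = rho(1)
  phi_{kk} = [rho(k) - sum_{j=1..k-1} phi_{k-1,j} rho(k-j)]
            / [1 - sum_{j=1..k-1} phi_{k-1,j} rho(j)],
  phi_{k,j} = phi_{k-1,j} - phi_{kk} phi_{k-1,k-j},  j = 1..k-1.
Step k = 1:
  phi_11 = rho(1) = 0.2439.
Step k = 2:
  phi_22 = [rho(2) - phi_11 rho(1)] / [1 - phi_11 rho(1)] = [-0.3581 - (0.2439)(0.2439)] / [1 - (0.2439)(0.2439)]
         = -0.41758721 / 0.94051279 = -0.444.
  Update: phi_21 = phi_11 - phi_22 phi_11 = 0.2439 - (-0.444)(0.2439) = 0.352191.
Step k = 3:
  phi_33 = [rho(3) - phi_21 rho(2) - phi_22 rho(1)] / [1 - phi_21 rho(1) - phi_22 rho(2)]
    numerator   = -0.4338 - (0.352191)(-0.3581) - (-0.444)(0.2439) = -0.19938875
    denominator = 1 - (0.352191)(0.2439) - (-0.444)(-0.3581) = 0.75510428
  phi_33 = -0.19938875 / 0.75510428 = -0.2641.
Therefore phi_{33} = -0.2641.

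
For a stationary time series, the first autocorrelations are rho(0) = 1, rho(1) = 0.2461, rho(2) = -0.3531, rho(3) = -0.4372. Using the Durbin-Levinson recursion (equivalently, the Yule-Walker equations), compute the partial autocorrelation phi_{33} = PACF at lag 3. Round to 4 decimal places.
\phi_{33} = -0.2690

The PACF at lag k is phi_{kk}, the last component of the solution
to the Yule-Walker system G_k phi = r_k where
  (G_k)_{ij} = rho(|i - j|), (r_k)_i = rho(i), i,j = 1..k.
Equivalently, Durbin-Levinson gives phi_{kk} iteratively:
  phi_{11} = rho(1)
  phi_{kk} = [rho(k) - sum_{j=1..k-1} phi_{k-1,j} rho(k-j)]
            / [1 - sum_{j=1..k-1} phi_{k-1,j} rho(j)],
  phi_{k,j} = phi_{k-1,j} - phi_{kk} phi_{k-1,k-j},  j = 1..k-1.
Step k = 1:
  phi_11 = rho(1) = 0.2461.
Step k = 2:
  phi_22 = [rho(2) - phi_11 rho(1)] / [1 - phi_11 rho(1)] = [-0.3531 - (0.2461)(0.2461)] / [1 - (0.2461)(0.2461)]
         = -0.41366521 / 0.93943479 = -0.440334.
  Update: phi_21 = phi_11 - phi_22 phi_11 = 0.2461 - (-0.440334)(0.2461) = 0.354466.
Step k = 3:
  phi_33 = [rho(3) - phi_21 rho(2) - phi_22 rho(1)] / [1 - phi_21 rho(1) - phi_22 rho(2)]
    numerator   = -0.4372 - (0.354466)(-0.3531) - (-0.440334)(0.2461) = -0.20367174
    denominator = 1 - (0.354466)(0.2461) - (-0.440334)(-0.3531) = 0.75728388
  phi_33 = -0.20367174 / 0.75728388 = -0.269.
Therefore phi_{33} = -0.2690.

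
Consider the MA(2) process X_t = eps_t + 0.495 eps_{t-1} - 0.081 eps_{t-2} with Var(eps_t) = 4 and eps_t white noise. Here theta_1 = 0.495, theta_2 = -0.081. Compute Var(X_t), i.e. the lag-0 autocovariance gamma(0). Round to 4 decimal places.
\gamma(0) = 5.0063

For an MA(q) process X_t = eps_t + sum_i theta_i eps_{t-i} with
Var(eps_t) = sigma^2, the variance is
  gamma(0) = sigma^2 * (1 + sum_i theta_i^2).
  sum_i theta_i^2 = (0.495)^2 + (-0.081)^2 = 0.245025 + 0.006561 = 0.251586.
  gamma(0) = 4 * (1 + 0.251586) = 4 * 1.251586 = 5.006344, which rounds to 5.0063.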